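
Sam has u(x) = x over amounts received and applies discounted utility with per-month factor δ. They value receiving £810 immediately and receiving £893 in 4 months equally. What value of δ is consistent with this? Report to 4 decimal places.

δ ≈ 0.9759

Indifference means u(810) = δ^4 · u(893), so δ^4 = u(810)/u(893).
With u(x) = x: δ^4 = 810/893 = 0.90705.
Taking the 4th root: δ = 0.90705^(1/4) ≈ 0.9759.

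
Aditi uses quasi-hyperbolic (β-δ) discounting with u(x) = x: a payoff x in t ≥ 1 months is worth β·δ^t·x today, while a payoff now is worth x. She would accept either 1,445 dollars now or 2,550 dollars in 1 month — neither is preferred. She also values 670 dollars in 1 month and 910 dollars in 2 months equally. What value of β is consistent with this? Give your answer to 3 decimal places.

β ≈ 0.770

The second indifference involves only future payoffs, so β cancels: β·δ^1·670 = β·δ^2·910, giving δ = 670/910 = 0.73626.
Substituting δ into 1445 = β·δ·2550: β = 1445/(1877.473) ≈ 0.770.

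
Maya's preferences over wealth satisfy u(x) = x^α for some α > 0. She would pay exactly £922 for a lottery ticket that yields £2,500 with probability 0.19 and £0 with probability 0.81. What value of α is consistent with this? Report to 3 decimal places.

α ≈ 1.665

The lottery's expected utility is 0.19·u(2500) + 0.81·u(0) = 0.19·2500^α (since u(0) = 0 for α > 0).
Indifference: 922^α = 0.19·2500^α, so (922/2500)^α = 0.19.
α = ln(0.19) / ln(922/2500) = -1.660731/-0.997501 ≈ 1.665.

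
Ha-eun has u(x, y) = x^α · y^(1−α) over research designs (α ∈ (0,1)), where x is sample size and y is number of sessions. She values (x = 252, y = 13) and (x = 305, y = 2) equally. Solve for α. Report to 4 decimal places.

The Cobb–Douglas utilities coincide, so 252^α·13^(1−α) = 305^α·2^(1−α).
(252/305)^α = (2/13)^(1−α); take logs: α·ln(252/305) = (1−α)·ln(2/13), i.e. α·-0.1908827 = (1−α)·-1.8718022.
With A = -0.1908827 and B = -1.8718022: α·A = (1−α)·B, so α = B/(A+B) = -1.8718022/-2.0626849 ≈ 0.9075.

α ≈ 0.9075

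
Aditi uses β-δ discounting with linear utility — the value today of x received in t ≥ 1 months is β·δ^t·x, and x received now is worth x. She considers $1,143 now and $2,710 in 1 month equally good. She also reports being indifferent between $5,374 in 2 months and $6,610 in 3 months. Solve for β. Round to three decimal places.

From the later pair, β·δ^2·5374 = β·δ^3·6610; dividing through, δ = 5374/6610 = 0.81301.
Substituting δ into 1143 = β·δ·2710: β = 1143/(2203.259) ≈ 0.519.

β ≈ 0.519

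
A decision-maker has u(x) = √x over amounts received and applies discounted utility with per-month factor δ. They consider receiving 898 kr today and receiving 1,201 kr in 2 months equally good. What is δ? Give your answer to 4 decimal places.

The payoff in 2 months is discounted by δ^2, so u(898) = δ^2·u(1201) and δ^2 = u(898)/u(1201).
Since u(x) = √x, δ^2 = √(898/1201) = 0.86470.
Taking the square root: δ = 0.86470^(1/2) ≈ 0.9299.

δ ≈ 0.9299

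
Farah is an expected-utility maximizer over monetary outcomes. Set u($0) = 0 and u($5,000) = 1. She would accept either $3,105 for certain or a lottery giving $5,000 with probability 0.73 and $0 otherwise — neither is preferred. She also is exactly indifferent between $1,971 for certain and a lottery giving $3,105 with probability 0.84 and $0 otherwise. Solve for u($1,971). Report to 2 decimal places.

The first gamble pins u($3,105): it must equal 0.73·1 + 0.27·0 = 0.73.
Then u($1,971) = 0.84·u($3,105) + 0.16·u($0) = 0.84·0.73 + 0.16·0.00 = 0.6132.

0.61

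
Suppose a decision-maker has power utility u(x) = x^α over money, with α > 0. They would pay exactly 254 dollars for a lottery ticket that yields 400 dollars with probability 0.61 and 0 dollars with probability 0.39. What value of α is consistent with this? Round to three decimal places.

α ≈ 1.088

The lottery's expected utility is 0.61·u(400) + 0.39·u(0) = 0.61·400^α (since u(0) = 0 for α > 0).
Indifference: 254^α = 0.61·400^α, so (254/400)^α = 0.61.
Taking logs: α·ln(254/400) = ln(0.61), so α = -0.494296 / -0.454130 ≈ 1.088.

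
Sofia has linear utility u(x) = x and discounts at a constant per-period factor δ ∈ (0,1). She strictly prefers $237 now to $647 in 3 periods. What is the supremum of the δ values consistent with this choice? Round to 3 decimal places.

Under u(x) = x this choice says 237 > δ^3·647.
Dividing by 647: δ^3 < 0.36631. Both sides are positive, so the cube root keeps the direction.
δ < (237/647)^(1/3) ≈ 0.716.

δ < 0.716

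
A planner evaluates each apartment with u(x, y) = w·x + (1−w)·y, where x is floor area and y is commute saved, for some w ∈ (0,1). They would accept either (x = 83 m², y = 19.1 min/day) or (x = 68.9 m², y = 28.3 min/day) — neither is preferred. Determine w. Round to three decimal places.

w = 0.395

Equating utilities: w·83 + (1−w)·19.1 = w·68.9 + (1−w)·28.3.
Collecting terms: w·14.1 = (1−w)·9.2.
So w/(1−w) = 9.2/14.1 = 0.6525, giving w = 9.2/(14.1+9.2) = 0.395.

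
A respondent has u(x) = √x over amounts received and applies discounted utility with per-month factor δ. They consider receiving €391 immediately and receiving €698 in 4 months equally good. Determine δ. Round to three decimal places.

δ ≈ 0.930

Equating discounted utilities: u(391) = δ^4·u(698) ⇒ δ^4 = u(391)/u(698).
With u(x) = √x: δ^4 = √391/√698 = √(391/698) = 0.74845.
So δ = 0.74845^(1/4) ≈ 0.930.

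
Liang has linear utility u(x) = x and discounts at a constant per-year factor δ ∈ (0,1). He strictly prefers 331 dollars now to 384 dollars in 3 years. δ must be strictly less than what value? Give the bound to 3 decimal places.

The preference means 331 > δ^3·384.
So δ^3 < 331/384 = 0.86198; taking the cube root of both positive sides preserves the inequality.
δ < (331/384)^(1/3) ≈ 0.952.

δ < 0.952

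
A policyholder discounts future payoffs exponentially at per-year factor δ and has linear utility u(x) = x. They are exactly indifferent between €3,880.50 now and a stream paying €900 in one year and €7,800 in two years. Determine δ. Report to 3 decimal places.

δ ≈ 0.650

The stream is worth 900δ + 7800δ² today, so 900δ + 7800δ² = 3880.50.
That is, 7800δ² + 900δ − 3880.50 = 0, a quadratic in δ.
The positive root is δ = [−900 + √(900² + 4·7800·3880.50)] / (2·7800) = (−900 + 11040.000)/15600 ≈ 0.650.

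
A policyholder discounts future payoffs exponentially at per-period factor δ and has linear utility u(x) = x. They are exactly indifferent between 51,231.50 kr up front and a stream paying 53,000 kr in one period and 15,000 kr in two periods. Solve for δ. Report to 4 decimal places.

δ ≈ 0.7900

Present value of the stream is 53000·δ + 15000·δ². Indifference gives 53000δ + 15000δ² = 51231.50.
Rearranged: 15000δ² + 53000δ − 51231.50 = 0.
δ = (−53000 + √(53000² + 4·15000·51231.50)) / (2·15000) = (−53000 + √5882890000.00) / 30000 ≈ 0.7900.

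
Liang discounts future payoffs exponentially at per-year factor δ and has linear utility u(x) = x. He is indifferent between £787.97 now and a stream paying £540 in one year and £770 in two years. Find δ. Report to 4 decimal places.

δ ≈ 0.7200

Equating present values: 787.97 = 540δ + 770δ².
Rearranged: 770δ² + 540δ − 787.97 = 0.
The positive root is δ = [−540 + √(540² + 4·770·787.97)] / (2·770) = (−540 + 1648.802)/1540 ≈ 0.7200.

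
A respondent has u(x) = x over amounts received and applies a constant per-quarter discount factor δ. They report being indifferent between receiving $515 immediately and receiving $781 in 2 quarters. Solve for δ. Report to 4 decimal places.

The payoff in 2 quarters is discounted by δ^2, so u(515) = δ^2·u(781) and δ^2 = u(515)/u(781).
With u(x) = x: δ^2 = 515/781 = 0.65941.
So δ = 0.65941^(1/2) ≈ 0.8120.

δ ≈ 0.8120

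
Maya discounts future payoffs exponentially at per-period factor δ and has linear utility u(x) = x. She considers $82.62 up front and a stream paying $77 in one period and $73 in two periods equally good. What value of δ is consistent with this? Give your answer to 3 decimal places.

δ ≈ 0.660

The stream is worth 77δ + 73δ² today, so 77δ + 73δ² = 82.62.
That is, 73δ² + 77δ − 82.62 = 0, a quadratic in δ.
δ = (−77 + √(77² + 4·73·82.62)) / (2·73) = (−77 + √30054.04) / 146 ≈ 0.660.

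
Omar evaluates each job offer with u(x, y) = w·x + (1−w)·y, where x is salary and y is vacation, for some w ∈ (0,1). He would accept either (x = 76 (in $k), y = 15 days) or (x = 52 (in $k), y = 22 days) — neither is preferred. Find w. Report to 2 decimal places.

Equating utilities: w·76 + (1−w)·15 = w·52 + (1−w)·22.
w·(76−52) = (1−w)·(22−15), i.e. w·24 = (1−w)·7.
Hence w = 7/(24+7) = 7/31 = 0.23.

w = 0.23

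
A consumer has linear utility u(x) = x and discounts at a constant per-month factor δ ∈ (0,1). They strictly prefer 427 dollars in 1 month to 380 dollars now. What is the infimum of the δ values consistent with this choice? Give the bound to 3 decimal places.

Under u(x) = x this choice says 380 < δ·427.
So δ > 380/427 = 0.88993.

δ > 0.890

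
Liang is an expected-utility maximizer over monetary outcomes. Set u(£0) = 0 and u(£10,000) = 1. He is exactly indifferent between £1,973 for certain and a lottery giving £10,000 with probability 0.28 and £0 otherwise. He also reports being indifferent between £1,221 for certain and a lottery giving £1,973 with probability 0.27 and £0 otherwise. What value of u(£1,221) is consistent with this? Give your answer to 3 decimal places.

0.076

From the first indifference, u(£1,973) = 0.28·u(£10,000) + 0.72·u(£0) = 0.28·1 + 0.72·0 = 0.28.
The second indifference gives u(£1,221) = 0.27·u(£1,973) + 0.73·u(£0) = 0.27·0.28 + 0.73·0.00 = 0.0756.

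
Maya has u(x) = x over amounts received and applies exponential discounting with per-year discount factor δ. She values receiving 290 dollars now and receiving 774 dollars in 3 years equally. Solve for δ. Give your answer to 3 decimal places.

δ ≈ 0.721

The payoff in 3 years is discounted by δ^3, so u(290) = δ^3·u(774) and δ^3 = u(290)/u(774).
With u(x) = x: δ^3 = 290/774 = 0.37468.
So δ = 0.37468^(1/3) ≈ 0.721.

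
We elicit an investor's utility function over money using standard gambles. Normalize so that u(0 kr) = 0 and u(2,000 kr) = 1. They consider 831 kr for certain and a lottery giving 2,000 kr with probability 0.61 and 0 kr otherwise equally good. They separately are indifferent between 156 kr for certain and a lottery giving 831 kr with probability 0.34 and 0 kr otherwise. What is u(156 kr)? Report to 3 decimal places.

0.207

From the first indifference, u(831 kr) = 0.61·u(2,000 kr) + 0.39·u(0 kr) = 0.61·1 + 0.39·0 = 0.61.
Then u(156 kr) = 0.34·u(831 kr) + 0.66·u(0 kr) = 0.34·0.61 + 0.66·0.00 = 0.2074.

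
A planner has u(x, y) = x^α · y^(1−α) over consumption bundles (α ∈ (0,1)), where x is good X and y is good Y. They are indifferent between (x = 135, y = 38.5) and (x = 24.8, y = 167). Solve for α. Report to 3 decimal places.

Set the two utilities equal: 135^α·38.5^(1−α) = 24.8^α·167^(1−α).
Rearrange to (135/24.8)^α = (167/38.5)^(1−α) and take logs: α·1.694431 = (1−α)·1.467336.
Thus α·(3.161767) = 1.467336, so α = 1.467336/3.161767 ≈ 0.464.

α ≈ 0.464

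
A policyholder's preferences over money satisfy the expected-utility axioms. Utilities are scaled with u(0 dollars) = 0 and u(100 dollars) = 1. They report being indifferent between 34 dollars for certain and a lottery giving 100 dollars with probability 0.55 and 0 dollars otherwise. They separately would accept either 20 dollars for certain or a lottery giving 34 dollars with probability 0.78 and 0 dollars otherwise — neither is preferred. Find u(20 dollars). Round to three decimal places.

0.429

From the first indifference, u(34 dollars) = 0.55·u(100 dollars) + 0.45·u(0 dollars) = 0.55·1 + 0.45·0 = 0.55.
Chaining: u(20 dollars) = 0.78·0.55 + 0.22·0.00 = 0.4290.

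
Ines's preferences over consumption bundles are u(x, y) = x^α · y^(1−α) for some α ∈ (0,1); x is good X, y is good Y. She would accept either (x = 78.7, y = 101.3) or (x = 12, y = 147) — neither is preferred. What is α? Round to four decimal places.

α ≈ 0.1653

The Cobb–Douglas utilities coincide, so 78.7^α·101.3^(1−α) = 12^α·147^(1−α).
(78.7/12)^α = (147/101.3)^(1−α); take logs: α·ln(78.7/12) = (1−α)·ln(147/101.3), i.e. α·1.8807365 = (1−α)·0.3723462.
So α/(1−α) = (0.3723462)/(1.8807365) = 0.1979789, and α = 0.1979789/1.1979789 ≈ 0.1653.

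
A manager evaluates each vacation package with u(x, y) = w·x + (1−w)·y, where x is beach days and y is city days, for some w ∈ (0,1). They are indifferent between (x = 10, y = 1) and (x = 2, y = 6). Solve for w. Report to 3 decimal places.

u(10,1) = u(2,6) means w·10 + (1−w)·1 = w·2 + (1−w)·6.
Rearranging, 8·w − 5·(1−w) = 0.
Hence w = 5/(8+5) = 5/13 = 0.385.

w = 0.385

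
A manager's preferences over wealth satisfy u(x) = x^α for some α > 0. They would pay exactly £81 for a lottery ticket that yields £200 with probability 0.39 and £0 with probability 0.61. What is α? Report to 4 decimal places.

The lottery's expected utility is 0.39·u(200) + 0.61·u(0) = 0.39·200^α (since u(0) = 0 for α > 0).
Indifference: 81^α = 0.39·200^α, so (81/200)^α = 0.39.
Taking logs: α·ln(81/200) = ln(0.39), so α = -0.9416085 / -0.9038682 ≈ 1.0418.

α ≈ 1.0418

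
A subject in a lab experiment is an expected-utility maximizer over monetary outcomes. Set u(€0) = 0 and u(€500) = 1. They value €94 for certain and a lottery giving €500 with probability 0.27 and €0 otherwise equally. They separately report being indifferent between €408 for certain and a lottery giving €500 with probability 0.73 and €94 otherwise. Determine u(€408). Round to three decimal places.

0.803

From the first indifference, u(€94) = 0.27·u(€500) + 0.73·u(€0) = 0.27·1 + 0.73·0 = 0.27.
Then u(€408) = 0.73·u(€500) + 0.27·u(€94) = 0.73·1.00 + 0.27·0.27 = 0.8029.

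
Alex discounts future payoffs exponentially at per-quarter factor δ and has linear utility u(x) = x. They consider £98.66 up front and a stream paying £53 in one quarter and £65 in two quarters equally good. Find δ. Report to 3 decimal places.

δ ≈ 0.890

The stream is worth 53δ + 65δ² today, so 53δ + 65δ² = 98.66.
So 65δ² + 53δ − 98.66 = 0.
By the quadratic formula (taking the positive root), δ = (−53 + √28460.60) / 130 ≈ 0.890.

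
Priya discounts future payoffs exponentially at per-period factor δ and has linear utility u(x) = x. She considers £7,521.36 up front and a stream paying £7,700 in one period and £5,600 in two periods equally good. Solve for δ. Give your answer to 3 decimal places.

δ ≈ 0.660

Present value of the stream is 7700·δ + 5600·δ². Indifference gives 7700δ + 5600δ² = 7521.36.
Rearranged: 5600δ² + 7700δ − 7521.36 = 0.
By the quadratic formula (taking the positive root), δ = (−7700 + √227768464.00) / 11200 ≈ 0.660.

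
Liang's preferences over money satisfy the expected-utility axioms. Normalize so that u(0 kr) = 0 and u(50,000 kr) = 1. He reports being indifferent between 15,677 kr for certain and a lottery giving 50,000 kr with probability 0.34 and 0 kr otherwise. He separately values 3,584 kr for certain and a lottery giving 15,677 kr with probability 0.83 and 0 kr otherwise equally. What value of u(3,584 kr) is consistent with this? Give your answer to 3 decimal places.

From the first indifference, u(15,677 kr) = 0.34·u(50,000 kr) + 0.66·u(0 kr) = 0.34·1 + 0.66·0 = 0.34.
Then u(3,584 kr) = 0.83·u(15,677 kr) + 0.17·u(0 kr) = 0.83·0.34 + 0.17·0.00 = 0.2822.

0.282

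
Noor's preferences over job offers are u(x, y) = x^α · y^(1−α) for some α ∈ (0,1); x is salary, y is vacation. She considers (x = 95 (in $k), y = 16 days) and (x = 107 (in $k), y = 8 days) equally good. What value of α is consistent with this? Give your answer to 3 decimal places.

Set the two utilities equal: 95^α·16^(1−α) = 107^α·8^(1−α).
Taking logs: α·ln 95 + (1−α)·ln 16 = α·ln 107 + (1−α)·ln 8, i.e. α·-0.118952 = (1−α)·-0.693147.
So α/(1−α) = (-0.693147)/(-0.118952) = 5.827115, and α = 5.827115/6.827115 ≈ 0.854.

α ≈ 0.854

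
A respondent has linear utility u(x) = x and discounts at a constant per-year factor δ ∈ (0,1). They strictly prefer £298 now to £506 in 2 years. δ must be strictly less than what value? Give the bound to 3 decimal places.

Comparing present values: 298 > δ^2·506.
Hence δ^2 < 298/506 = 0.58893, and x ↦ x^(1/2) is increasing on (0,∞).
δ < 0.58893^(1/2) = 0.767.

δ < 0.767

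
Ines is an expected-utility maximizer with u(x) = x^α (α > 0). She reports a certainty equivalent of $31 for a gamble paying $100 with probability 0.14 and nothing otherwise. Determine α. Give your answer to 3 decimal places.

Since u(0) = 0, the lottery's EU is 0.14·100^α.
Equating: 31^α = 0.14·100^α, i.e. 0.3100^α = 0.14.
Take logs: α = ln 0.14 / ln(31/100) ≈ 1.67874.

α ≈ 1.679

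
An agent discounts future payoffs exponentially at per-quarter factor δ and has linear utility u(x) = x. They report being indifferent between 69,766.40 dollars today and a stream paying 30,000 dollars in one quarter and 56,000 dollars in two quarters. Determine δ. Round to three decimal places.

δ ≈ 0.880

Present value of the stream is 30000·δ + 56000·δ². Indifference gives 30000δ + 56000δ² = 69766.40.
So 56000δ² + 30000δ − 69766.40 = 0.
δ = (−30000 + √(30000² + 4·56000·69766.40)) / (2·56000) = (−30000 + √16527673600.00) / 112000 ≈ 0.880.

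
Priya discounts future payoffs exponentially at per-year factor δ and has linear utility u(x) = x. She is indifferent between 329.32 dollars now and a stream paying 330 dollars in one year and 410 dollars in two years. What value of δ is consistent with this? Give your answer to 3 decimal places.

δ ≈ 0.580

Present value of the stream is 330·δ + 410·δ². Indifference gives 330δ + 410δ² = 329.32.
That is, 410δ² + 330δ − 329.32 = 0, a quadratic in δ.
δ = (−330 + √(330² + 4·410·329.32)) / (2·410) = (−330 + √648984.80) / 820 ≈ 0.580.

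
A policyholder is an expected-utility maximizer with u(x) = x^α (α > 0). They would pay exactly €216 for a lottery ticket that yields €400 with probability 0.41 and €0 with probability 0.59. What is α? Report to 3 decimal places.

α ≈ 1.447

Since u(0) = 0, the lottery's EU is 0.41·400^α.
Setting u(216) equal to that: 216^α = 0.41·400^α ⇒ (216/400)^α = 0.41.
Take logs: α = ln 0.41 / ln(216/400) ≈ 1.44696.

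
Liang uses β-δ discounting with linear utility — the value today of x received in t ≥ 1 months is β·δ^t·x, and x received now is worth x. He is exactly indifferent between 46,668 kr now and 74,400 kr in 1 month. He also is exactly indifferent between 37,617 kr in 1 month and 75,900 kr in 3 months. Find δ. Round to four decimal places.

Both payoffs in the second observation are in the future, so β drops out: δ^1·37617 = δ^3·75900 ⇒ δ^2 = 37617/75900 = 0.49561, so δ = 0.70400.

δ ≈ 0.7040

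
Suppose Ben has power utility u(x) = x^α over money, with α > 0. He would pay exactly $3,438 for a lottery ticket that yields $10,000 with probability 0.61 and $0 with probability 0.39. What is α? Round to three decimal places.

Since u(0) = 0, the lottery's EU is 0.61·10000^α.
Indifference: 3438^α = 0.61·10000^α, so (3438/10000)^α = 0.61.
α = ln(0.61) / ln(3438/10000) = -0.494296/-1.067695 ≈ 0.463.

α ≈ 0.463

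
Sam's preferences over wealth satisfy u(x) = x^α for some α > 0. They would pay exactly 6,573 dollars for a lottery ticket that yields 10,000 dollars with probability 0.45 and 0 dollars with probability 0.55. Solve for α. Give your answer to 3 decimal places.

The lottery's expected utility is 0.45·u(10000) + 0.55·u(0) = 0.45·10000^α (since u(0) = 0 for α > 0).
Setting u(6573) equal to that: 6573^α = 0.45·10000^α ⇒ (6573/10000)^α = 0.45.
Taking logs: α·ln(6573/10000) = ln(0.45), so α = -0.798508 / -0.419615 ≈ 1.903.

α ≈ 1.903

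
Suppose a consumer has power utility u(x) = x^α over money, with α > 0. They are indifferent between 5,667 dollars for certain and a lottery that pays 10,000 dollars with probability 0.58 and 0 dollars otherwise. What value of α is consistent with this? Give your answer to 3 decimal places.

α ≈ 0.959

EU(lottery) = 0.58·10000^α + 0.42·0 = 0.58·10000^α.
Setting u(5667) equal to that: 5667^α = 0.58·10000^α ⇒ (5667/10000)^α = 0.58.
Taking logs: α·ln(5667/10000) = ln(0.58), so α = -0.544727 / -0.567925 ≈ 0.959.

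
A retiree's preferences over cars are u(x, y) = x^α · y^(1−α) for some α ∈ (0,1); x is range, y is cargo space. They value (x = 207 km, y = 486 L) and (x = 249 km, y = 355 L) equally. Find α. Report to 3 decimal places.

α ≈ 0.630

Set the two utilities equal: 207^α·486^(1−α) = 249^α·355^(1−α).
Rearrange to (207/249)^α = (355/486)^(1−α) and take logs: α·-0.184734 = (1−α)·-0.314091.
Thus α·(-0.498825) = -0.314091, so α = -0.314091/-0.498825 ≈ 0.630.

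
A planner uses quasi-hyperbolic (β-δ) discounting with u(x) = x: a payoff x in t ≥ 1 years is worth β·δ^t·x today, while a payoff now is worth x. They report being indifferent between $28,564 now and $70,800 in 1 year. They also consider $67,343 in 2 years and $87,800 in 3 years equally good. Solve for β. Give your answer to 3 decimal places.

The second indifference involves only future payoffs, so β cancels: β·δ^2·67343 = β·δ^3·87800, giving δ = 67343/87800 = 0.76700.
Substituting δ into 28564 = β·δ·70800: β = 28564/(54303.923) ≈ 0.526.

β ≈ 0.526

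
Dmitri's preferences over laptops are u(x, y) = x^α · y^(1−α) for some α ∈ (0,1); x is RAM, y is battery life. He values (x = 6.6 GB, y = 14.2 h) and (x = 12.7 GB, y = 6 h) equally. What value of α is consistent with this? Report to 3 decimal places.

Indifference: 6.6^α · 14.2^(1−α) = 12.7^α · 6^(1−α).
Rearrange to (6.6/12.7)^α = (6/14.2)^(1−α) and take logs: α·-0.654532 = (1−α)·-0.861482.
With A = -0.654532 and B = -0.861482: α·A = (1−α)·B, so α = B/(A+B) = -0.861482/-1.516014 ≈ 0.568.

α ≈ 0.568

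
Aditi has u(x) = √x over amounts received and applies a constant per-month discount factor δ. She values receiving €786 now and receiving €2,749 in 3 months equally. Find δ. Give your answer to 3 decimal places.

The payoff in 3 months is discounted by δ^3, so u(786) = δ^3·u(2749) and δ^3 = u(786)/u(2749).
With u(x) = √x: δ^3 = √786/√2749 = √(786/2749) = 0.53472.
Taking the cube root: δ = 0.53472^(1/3) ≈ 0.812.

δ ≈ 0.812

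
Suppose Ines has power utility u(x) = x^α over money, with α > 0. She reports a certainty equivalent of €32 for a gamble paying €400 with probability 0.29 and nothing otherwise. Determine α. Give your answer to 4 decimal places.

α ≈ 0.4901

The lottery's expected utility is 0.29·u(400) + 0.71·u(0) = 0.29·400^α (since u(0) = 0 for α > 0).
Setting u(32) equal to that: 32^α = 0.29·400^α ⇒ (32/400)^α = 0.29.
α = ln(0.29) / ln(32/400) = -1.2378744/-2.5257286 ≈ 0.4901.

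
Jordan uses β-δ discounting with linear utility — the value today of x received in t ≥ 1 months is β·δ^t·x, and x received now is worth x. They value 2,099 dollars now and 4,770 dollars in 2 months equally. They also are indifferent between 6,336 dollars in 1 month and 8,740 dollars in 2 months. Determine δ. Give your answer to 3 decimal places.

δ ≈ 0.725

Both payoffs in the second observation are in the future, so β drops out: δ^1·6336 = δ^2·8740 ⇒ δ = 6336/8740 = 0.72494.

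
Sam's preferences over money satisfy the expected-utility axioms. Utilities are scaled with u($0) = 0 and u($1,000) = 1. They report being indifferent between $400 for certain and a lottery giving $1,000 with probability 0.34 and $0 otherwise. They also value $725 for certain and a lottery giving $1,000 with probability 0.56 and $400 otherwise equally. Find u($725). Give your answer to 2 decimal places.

0.71

The first gamble pins u($400): it must equal 0.34·1 + 0.66·0 = 0.34.
Then u($725) = 0.56·u($1,000) + 0.44·u($400) = 0.56·1.00 + 0.44·0.34 = 0.7096.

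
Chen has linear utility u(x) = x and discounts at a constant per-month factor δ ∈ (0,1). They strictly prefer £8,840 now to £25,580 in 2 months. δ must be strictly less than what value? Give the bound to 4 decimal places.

Under u(x) = x this choice says 8840 > δ^2·25580.
Hence δ^2 < 8840/25580 = 0.34558, and x ↦ x^(1/2) is increasing on (0,∞).
δ < 0.34558^(1/2) = 0.5879.

δ < 0.5879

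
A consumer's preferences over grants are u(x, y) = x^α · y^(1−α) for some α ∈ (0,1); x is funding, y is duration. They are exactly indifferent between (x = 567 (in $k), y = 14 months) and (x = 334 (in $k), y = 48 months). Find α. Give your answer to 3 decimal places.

Set the two utilities equal: 567^α·14^(1−α) = 334^α·48^(1−α).
Rearrange to (567/334)^α = (48/14)^(1−α) and take logs: α·0.529218 = (1−α)·1.232144.
Thus α·(1.761362) = 1.232144, so α = 1.232144/1.761362 ≈ 0.700.

α ≈ 0.700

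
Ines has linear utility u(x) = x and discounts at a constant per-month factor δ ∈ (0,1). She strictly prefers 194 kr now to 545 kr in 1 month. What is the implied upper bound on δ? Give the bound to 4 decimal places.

Under u(x) = x this choice says 194 > δ·545.
Dividing through by 545 gives δ < 0.35596.

δ < 0.3560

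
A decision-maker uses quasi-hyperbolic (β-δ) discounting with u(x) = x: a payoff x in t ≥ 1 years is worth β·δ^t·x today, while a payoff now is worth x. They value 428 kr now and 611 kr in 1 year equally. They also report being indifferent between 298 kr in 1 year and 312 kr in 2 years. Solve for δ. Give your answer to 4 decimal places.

Both payoffs in the second observation are in the future, so β drops out: δ^1·298 = δ^2·312 ⇒ δ = 298/312 = 0.95513.

δ ≈ 0.9551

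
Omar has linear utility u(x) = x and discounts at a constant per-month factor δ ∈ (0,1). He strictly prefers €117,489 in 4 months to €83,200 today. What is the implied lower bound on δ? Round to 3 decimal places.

Under u(x) = x this choice says 83200 < δ^4·117489.
So δ^4 > 83200/117489 = 0.70815; taking the 4th root of both positive sides preserves the inequality.
δ > (83200/117489)^(1/4) ≈ 0.917.

δ > 0.917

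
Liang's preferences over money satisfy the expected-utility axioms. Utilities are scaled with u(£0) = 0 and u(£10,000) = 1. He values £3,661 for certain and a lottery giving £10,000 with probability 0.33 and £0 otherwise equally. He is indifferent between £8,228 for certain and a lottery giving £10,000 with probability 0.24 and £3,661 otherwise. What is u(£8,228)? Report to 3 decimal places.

The first gamble pins u(£3,661): it must equal 0.33·1 + 0.67·0 = 0.33.
Chaining: u(£8,228) = 0.24·1.00 + 0.76·0.33 = 0.4908.

0.491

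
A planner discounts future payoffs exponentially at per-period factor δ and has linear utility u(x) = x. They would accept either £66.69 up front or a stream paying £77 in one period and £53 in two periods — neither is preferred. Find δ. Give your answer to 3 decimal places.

Equating present values: 66.69 = 77δ + 53δ².
So 53δ² + 77δ − 66.69 = 0.
δ = (−77 + √(77² + 4·53·66.69)) / (2·53) = (−77 + √20067.28) / 106 ≈ 0.610.

δ ≈ 0.610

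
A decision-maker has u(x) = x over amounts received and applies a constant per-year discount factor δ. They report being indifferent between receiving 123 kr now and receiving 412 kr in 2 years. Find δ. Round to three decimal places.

Equating discounted utilities: u(123) = δ^2·u(412) ⇒ δ^2 = u(123)/u(412).
With u(x) = x: δ^2 = 123/412 = 0.29854.
Hence δ = (0.29854)^(1/2) = 0.54639.

δ ≈ 0.546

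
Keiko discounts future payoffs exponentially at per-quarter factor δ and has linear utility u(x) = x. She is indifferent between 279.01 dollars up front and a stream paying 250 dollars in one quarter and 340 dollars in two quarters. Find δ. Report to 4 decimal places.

δ ≈ 0.6100

The stream is worth 250δ + 340δ² today, so 250δ + 340δ² = 279.01.
So 340δ² + 250δ − 279.01 = 0.
δ = (−250 + √(250² + 4·340·279.01)) / (2·340) = (−250 + √441953.60) / 680 ≈ 0.6100.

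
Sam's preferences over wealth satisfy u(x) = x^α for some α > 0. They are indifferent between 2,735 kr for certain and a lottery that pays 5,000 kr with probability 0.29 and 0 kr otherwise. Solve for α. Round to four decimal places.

α ≈ 2.0518

EU(lottery) = 0.29·5000^α + 0.71·0 = 0.29·5000^α.
Setting u(2735) equal to that: 2735^α = 0.29·5000^α ⇒ (2735/5000)^α = 0.29.
Take logs: α = ln 0.29 / ln(2735/5000) ≈ 2.051817.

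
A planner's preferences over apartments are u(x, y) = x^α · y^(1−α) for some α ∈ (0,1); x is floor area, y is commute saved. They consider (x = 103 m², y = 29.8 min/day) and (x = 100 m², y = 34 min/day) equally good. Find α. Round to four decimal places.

α ≈ 0.8169

Set the two utilities equal: 103^α·29.8^(1−α) = 100^α·34^(1−α).
Rearrange to (103/100)^α = (34/29.8)^(1−α) and take logs: α·0.0295588 = (1−α)·0.1318521.
So α/(1−α) = (0.1318521)/(0.0295588) = 4.4606716, and α = 4.4606716/5.4606716 ≈ 0.8169.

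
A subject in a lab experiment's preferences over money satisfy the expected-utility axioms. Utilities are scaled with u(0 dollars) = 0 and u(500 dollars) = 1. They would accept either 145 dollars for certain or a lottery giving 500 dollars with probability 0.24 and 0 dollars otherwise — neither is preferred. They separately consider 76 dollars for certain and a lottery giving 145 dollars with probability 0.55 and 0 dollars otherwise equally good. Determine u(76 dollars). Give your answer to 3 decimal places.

From the first indifference, u(145 dollars) = 0.24·u(500 dollars) + 0.76·u(0 dollars) = 0.24·1 + 0.76·0 = 0.24.
Chaining: u(76 dollars) = 0.55·0.24 + 0.45·0.00 = 0.1320.

0.132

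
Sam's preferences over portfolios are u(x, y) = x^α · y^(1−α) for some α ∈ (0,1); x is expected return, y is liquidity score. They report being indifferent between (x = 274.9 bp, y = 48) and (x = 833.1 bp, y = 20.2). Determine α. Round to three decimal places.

α ≈ 0.438

The Cobb–Douglas utilities coincide, so 274.9^α·48^(1−α) = 833.1^α·20.2^(1−α).
(274.9/833.1)^α = (20.2/48)^(1−α); take logs: α·ln(274.9/833.1) = (1−α)·ln(20.2/48), i.e. α·-1.108746 = (1−α)·-0.865518.
With A = -1.108746 and B = -0.865518: α·A = (1−α)·B, so α = B/(A+B) = -0.865518/-1.974264 ≈ 0.438.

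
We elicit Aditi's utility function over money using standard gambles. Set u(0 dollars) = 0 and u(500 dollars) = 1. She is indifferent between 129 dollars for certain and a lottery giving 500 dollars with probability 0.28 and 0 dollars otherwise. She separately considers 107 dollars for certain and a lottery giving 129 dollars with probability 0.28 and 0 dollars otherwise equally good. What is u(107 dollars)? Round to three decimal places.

0.078

The first gamble pins u(129 dollars): it must equal 0.28·1 + 0.72·0 = 0.28.
Then u(107 dollars) = 0.28·u(129 dollars) + 0.72·u(0 dollars) = 0.28·0.28 + 0.72·0.00 = 0.0784.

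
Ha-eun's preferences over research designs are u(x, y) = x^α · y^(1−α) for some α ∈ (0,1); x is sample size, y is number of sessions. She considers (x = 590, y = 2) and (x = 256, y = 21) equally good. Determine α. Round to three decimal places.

α ≈ 0.738

Indifference: 590^α · 2^(1−α) = 256^α · 21^(1−α).
(590/256)^α = (21/2)^(1−α); take logs: α·ln(590/256) = (1−α)·ln(21/2), i.e. α·0.834945 = (1−α)·2.351375.
Thus α·(3.186320) = 2.351375, so α = 2.351375/3.186320 ≈ 0.738.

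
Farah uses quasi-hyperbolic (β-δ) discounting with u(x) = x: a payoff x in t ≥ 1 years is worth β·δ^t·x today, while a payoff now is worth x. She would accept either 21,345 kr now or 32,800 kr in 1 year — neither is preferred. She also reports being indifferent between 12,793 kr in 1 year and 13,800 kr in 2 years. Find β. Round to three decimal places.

Both payoffs in the second observation are in the future, so β drops out: δ^1·12793 = δ^2·13800 ⇒ δ = 12793/13800 = 0.92703.
Now use the now-vs-future pair: 21345 = β·δ·32800 gives β = 21345/(0.92703·32800) ≈ 0.702.

β ≈ 0.702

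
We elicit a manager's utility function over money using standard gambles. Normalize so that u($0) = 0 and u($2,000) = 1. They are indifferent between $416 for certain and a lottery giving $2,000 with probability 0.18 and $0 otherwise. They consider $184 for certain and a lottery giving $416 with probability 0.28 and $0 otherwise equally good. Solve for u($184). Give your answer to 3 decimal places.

First, u($416) = 0.18·u($2,000) + 0.82·u($0) = 0.18.
Then u($184) = 0.28·u($416) + 0.72·u($0) = 0.28·0.18 + 0.72·0.00 = 0.0504.

0.050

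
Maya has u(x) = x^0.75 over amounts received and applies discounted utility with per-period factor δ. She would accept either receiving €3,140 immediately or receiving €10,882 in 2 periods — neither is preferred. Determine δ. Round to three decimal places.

δ ≈ 0.627

The payoff in 2 periods is discounted by δ^2, so u(3140) = δ^2·u(10882) and δ^2 = u(3140)/u(10882).
With u(x) = x^0.75: δ^2 = 3140^0.75/10882^0.75 = (3140/10882)^0.75 = 0.39370.
So δ = 0.39370^(1/2) ≈ 0.627.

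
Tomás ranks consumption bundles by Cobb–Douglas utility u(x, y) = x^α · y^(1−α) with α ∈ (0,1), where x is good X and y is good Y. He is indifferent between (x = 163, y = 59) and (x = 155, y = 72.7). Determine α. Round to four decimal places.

α ≈ 0.8058

Indifference: 163^α · 59^(1−α) = 155^α · 72.7^(1−α).
Rearrange to (163/155)^α = (72.7/59)^(1−α) and take logs: α·0.0503251 = (1−α)·0.2088039.
So α/(1−α) = (0.2088039)/(0.0503251) = 4.1491005, and α = 4.1491005/5.1491005 ≈ 0.8058.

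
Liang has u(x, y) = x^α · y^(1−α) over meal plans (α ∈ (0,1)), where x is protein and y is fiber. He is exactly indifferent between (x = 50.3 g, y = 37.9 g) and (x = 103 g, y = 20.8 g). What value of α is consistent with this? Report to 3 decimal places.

Set the two utilities equal: 50.3^α·37.9^(1−α) = 103^α·20.8^(1−α).
Rearrange to (50.3/103)^α = (20.8/37.9)^(1−α) and take logs: α·-0.716724 = (1−α)·-0.599998.
Thus α·(-1.316722) = -0.599998, so α = -0.599998/-1.316722 ≈ 0.456.

α ≈ 0.456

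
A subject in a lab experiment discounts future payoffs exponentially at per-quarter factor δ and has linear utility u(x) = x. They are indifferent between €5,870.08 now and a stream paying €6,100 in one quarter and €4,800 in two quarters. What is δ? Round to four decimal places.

The stream is worth 6100δ + 4800δ² today, so 6100δ + 4800δ² = 5870.08.
Rearranged: 4800δ² + 6100δ − 5870.08 = 0.
δ = (−6100 + √(6100² + 4·4800·5870.08)) / (2·4800) = (−6100 + √149915536.00) / 9600 ≈ 0.6400.

δ ≈ 0.6400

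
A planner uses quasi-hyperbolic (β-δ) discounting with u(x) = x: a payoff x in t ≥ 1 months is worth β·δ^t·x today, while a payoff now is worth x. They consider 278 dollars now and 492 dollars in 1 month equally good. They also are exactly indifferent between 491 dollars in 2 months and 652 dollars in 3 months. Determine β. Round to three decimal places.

β ≈ 0.750

Both payoffs in the second observation are in the future, so β drops out: δ^2·491 = δ^3·652 ⇒ δ = 491/652 = 0.75307.
The first indifference: 278 = β·δ·492, so β = 278/(δ·492) = 278/(0.75307·492) ≈ 0.750.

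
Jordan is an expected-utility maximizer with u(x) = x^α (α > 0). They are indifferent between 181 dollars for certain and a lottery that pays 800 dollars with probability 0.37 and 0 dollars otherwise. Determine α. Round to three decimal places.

EU(lottery) = 0.37·800^α + 0.63·0 = 0.37·800^α.
Equating: 181^α = 0.37·800^α, i.e. 0.2263^α = 0.37.
α = ln(0.37) / ln(181/800) = -0.994252/-1.486115 ≈ 0.669.

α ≈ 0.669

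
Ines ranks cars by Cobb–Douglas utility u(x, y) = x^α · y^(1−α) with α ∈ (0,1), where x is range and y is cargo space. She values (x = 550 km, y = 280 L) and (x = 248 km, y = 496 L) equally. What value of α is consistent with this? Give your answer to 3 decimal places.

The Cobb–Douglas utilities coincide, so 550^α·280^(1−α) = 248^α·496^(1−α).
(550/248)^α = (496/280)^(1−α); take logs: α·ln(550/248) = (1−α)·ln(496/280), i.e. α·0.796490 = (1−α)·0.571786.
So α/(1−α) = (0.571786)/(0.796490) = 0.717882, and α = 0.717882/1.717882 ≈ 0.418.

α ≈ 0.418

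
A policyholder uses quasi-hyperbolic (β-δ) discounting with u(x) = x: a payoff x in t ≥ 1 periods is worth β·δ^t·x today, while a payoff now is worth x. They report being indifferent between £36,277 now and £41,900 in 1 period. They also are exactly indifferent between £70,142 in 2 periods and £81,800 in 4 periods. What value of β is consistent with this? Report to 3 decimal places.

Both payoffs in the second observation are in the future, so β drops out: δ^2·70142 = δ^4·81800 ⇒ δ^2 = 70142/81800 = 0.85748, so δ = 0.92600.
The first indifference: 36277 = β·δ·41900, so β = 36277/(δ·41900) = 36277/(0.92600·41900) ≈ 0.935.

β ≈ 0.935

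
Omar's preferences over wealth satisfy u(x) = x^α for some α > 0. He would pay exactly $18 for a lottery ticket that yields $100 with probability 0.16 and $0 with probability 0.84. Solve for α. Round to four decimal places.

α ≈ 1.0687

EU(lottery) = 0.16·100^α + 0.84·0 = 0.16·100^α.
Setting u(18) equal to that: 18^α = 0.16·100^α ⇒ (18/100)^α = 0.16.
Taking logs: α·ln(18/100) = ln(0.16), so α = -1.8325815 / -1.7147984 ≈ 1.0687.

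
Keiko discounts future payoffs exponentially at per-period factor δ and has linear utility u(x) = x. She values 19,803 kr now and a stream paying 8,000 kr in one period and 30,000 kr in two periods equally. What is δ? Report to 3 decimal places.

Equating present values: 19803 = 8000δ + 30000δ².
Rearranged: 30000δ² + 8000δ − 19803 = 0.
The positive root is δ = [−8000 + √(8000² + 4·30000·19803)] / (2·30000) = (−8000 + 49400.000)/60000 ≈ 0.690.

δ ≈ 0.690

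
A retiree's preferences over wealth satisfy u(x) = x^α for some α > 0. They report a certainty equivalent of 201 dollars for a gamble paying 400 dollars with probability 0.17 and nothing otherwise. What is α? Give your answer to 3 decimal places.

α ≈ 2.575

EU(lottery) = 0.17·400^α + 0.83·0 = 0.17·400^α.
Setting u(201) equal to that: 201^α = 0.17·400^α ⇒ (201/400)^α = 0.17.
α = ln(0.17) / ln(201/400) = -1.771957/-0.688160 ≈ 2.575.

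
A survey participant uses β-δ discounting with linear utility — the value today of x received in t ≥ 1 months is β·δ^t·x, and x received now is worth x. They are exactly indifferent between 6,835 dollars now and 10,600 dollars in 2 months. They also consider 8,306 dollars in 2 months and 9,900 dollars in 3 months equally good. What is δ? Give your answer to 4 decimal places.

From the later pair, β·δ^2·8306 = β·δ^3·9900; dividing through, δ = 8306/9900 = 0.83899.

δ ≈ 0.8390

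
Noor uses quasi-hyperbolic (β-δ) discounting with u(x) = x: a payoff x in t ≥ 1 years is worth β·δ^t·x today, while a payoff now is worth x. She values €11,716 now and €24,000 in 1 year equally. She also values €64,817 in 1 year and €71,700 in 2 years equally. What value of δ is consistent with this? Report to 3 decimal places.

δ ≈ 0.904

Both payoffs in the second observation are in the future, so β drops out: δ^1·64817 = δ^2·71700 ⇒ δ = 64817/71700 = 0.90400.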